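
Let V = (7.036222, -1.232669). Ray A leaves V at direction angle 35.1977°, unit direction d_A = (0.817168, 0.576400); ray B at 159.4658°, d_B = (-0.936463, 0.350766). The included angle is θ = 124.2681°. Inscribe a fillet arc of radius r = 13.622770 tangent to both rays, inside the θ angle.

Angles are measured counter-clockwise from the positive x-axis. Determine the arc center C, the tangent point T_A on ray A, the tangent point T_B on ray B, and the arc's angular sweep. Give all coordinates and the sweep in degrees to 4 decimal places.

center=(5.0697,14.0510) T_A=(12.9219,2.9189) T_B=(0.2913,1.2937) sweep=55.7319

bisector direction at 97.3317° = (-0.127614,0.991824)
center distance |VC| = r/sin(θ/2) = 13.622770/sin(62.1341°) = 15.409614
C = V + |VC|·bis = (5.0697,14.0510)
T_A = V + ((C−V)·d_A)·d_A = V + 7.2025·d_A = (12.9219,2.9189)
T_B = V + ((C−V)·d_B)·d_B = V + 7.2025·d_B = (0.2913,1.2937)
sweep = 180° − θ = 55.7319°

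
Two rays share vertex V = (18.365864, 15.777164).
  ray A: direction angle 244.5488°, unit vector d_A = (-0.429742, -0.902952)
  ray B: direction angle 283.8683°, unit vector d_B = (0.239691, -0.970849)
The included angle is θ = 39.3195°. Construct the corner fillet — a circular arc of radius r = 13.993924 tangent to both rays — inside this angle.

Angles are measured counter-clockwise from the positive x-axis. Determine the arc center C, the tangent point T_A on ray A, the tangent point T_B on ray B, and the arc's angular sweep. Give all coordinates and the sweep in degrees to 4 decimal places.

bisector direction at 264.2085° = (-0.100908,-0.994896)
center distance |VC| = r/sin(θ/2) = 13.993924/sin(19.6597°) = 41.594882
C = V + |VC|·bis = (14.1686,-25.6054)
T_A = V + ((C−V)·d_A)·d_A = V + 39.1702·d_A = (1.5328,-19.5916)
T_B = V + ((C−V)·d_B)·d_B = V + 39.1702·d_B = (27.7546,-22.2512)
sweep = 180° − θ = 140.6805°

center=(14.1686,-25.6054) T_A=(1.5328,-19.5916) T_B=(27.7546,-22.2512) sweep=140.6805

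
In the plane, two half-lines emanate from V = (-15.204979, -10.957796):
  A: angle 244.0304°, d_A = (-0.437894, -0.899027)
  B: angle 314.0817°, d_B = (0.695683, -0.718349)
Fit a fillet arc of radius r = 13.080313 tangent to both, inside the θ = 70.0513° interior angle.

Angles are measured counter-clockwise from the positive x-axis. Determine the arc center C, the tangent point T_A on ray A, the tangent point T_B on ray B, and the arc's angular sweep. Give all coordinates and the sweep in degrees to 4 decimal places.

center=(-11.6178,-33.4640) T_A=(-23.3773,-27.7362) T_B=(-2.2216,-24.3642) sweep=109.9487

bisector direction at 279.0561° = (0.157401,-0.987535)
center distance |VC| = r/sin(θ/2) = 13.080313/sin(35.0256°) = 22.790261
C = V + |VC|·bis = (-11.6178,-33.4640)
T_A = V + ((C−V)·d_A)·d_A = V + 18.6628·d_A = (-23.3773,-27.7362)
T_B = V + ((C−V)·d_B)·d_B = V + 18.6628·d_B = (-2.2216,-24.3642)
sweep = 180° − θ = 109.9487°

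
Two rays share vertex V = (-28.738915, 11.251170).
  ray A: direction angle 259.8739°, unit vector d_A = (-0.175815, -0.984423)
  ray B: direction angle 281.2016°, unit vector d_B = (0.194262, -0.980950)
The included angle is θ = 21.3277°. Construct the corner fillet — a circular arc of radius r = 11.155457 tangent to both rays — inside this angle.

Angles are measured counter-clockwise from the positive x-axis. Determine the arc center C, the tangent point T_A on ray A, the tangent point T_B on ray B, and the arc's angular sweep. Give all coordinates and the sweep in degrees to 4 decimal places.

bisector direction at 270.5378° = (0.009385,-0.999956)
center distance |VC| = r/sin(θ/2) = 11.155457/sin(10.6639°) = 60.284578
C = V + |VC|·bis = (-28.1731,-49.0308)
T_A = V + ((C−V)·d_A)·d_A = V + 59.2434·d_A = (-39.1548,-47.0695)
T_B = V + ((C−V)·d_B)·d_B = V + 59.2434·d_B = (-17.2302,-46.8637)
sweep = 180° − θ = 158.6723°

center=(-28.1731,-49.0308) T_A=(-39.1548,-47.0695) T_B=(-17.2302,-46.8637) sweep=158.6723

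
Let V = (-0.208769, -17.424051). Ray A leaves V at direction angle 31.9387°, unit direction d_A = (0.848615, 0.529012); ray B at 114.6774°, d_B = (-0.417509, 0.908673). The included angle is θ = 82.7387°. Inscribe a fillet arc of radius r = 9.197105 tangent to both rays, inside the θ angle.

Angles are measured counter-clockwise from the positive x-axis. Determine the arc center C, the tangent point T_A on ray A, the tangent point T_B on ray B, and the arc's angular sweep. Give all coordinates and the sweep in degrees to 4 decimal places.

center=(3.7882,-4.0946) T_A=(8.6536,-11.8994) T_B=(-4.5689,-7.9345) sweep=97.2613

bisector direction at 73.3080° = (0.287226,0.957863)
center distance |VC| = r/sin(θ/2) = 9.197105/sin(41.3693°) = 13.915810
C = V + |VC|·bis = (3.7882,-4.0946)
T_A = V + ((C−V)·d_A)·d_A = V + 10.4433·d_A = (8.6536,-11.8994)
T_B = V + ((C−V)·d_B)·d_B = V + 10.4433·d_B = (-4.5689,-7.9345)
sweep = 180° − θ = 97.2613°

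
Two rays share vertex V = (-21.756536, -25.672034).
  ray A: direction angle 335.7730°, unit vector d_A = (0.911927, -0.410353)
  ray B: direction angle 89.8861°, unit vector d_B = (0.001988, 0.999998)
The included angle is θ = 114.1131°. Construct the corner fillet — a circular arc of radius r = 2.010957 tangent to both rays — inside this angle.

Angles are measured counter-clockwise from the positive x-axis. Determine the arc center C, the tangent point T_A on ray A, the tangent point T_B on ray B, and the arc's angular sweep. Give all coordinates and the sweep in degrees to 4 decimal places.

center=(-19.7430,-24.3729) T_A=(-20.5682,-26.2068) T_B=(-21.7539,-24.3689) sweep=65.8869

bisector direction at 32.8296° = (0.840287,0.542142)
center distance |VC| = r/sin(θ/2) = 2.010957/sin(57.0566°) = 2.396257
C = V + |VC|·bis = (-19.7430,-24.3729)
T_A = V + ((C−V)·d_A)·d_A = V + 1.3031·d_A = (-20.5682,-26.2068)
T_B = V + ((C−V)·d_B)·d_B = V + 1.3031·d_B = (-21.7539,-24.3689)
sweep = 180° − θ = 65.8869°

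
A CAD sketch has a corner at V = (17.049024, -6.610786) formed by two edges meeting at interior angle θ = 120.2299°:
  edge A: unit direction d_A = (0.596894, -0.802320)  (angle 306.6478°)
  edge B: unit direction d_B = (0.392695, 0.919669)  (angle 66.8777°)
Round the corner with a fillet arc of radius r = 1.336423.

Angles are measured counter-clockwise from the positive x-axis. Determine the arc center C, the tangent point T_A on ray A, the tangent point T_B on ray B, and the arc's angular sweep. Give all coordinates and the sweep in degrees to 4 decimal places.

center=(18.5797,-6.4293) T_A=(17.5074,-7.2270) T_B=(17.3506,-5.9045) sweep=59.7701

bisector direction at 6.7628° = (0.993042,0.117758)
center distance |VC| = r/sin(θ/2) = 1.336423/sin(60.1150°) = 1.541386
C = V + |VC|·bis = (18.5797,-6.4293)
T_A = V + ((C−V)·d_A)·d_A = V + 0.7680·d_A = (17.5074,-7.2270)
T_B = V + ((C−V)·d_B)·d_B = V + 0.7680·d_B = (17.3506,-5.9045)
sweep = 180° − θ = 59.7701°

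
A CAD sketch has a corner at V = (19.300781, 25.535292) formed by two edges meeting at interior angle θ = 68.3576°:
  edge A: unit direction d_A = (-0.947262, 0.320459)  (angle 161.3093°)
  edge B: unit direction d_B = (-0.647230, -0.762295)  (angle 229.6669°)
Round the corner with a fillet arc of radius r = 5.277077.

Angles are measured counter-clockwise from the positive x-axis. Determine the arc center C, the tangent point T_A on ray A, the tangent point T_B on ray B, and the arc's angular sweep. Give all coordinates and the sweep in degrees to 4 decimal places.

bisector direction at 195.4881° = (-0.963686,-0.267038)
center distance |VC| = r/sin(θ/2) = 5.277077/sin(34.1788°) = 9.393539
C = V + |VC|·bis = (10.2484,23.0269)
T_A = V + ((C−V)·d_A)·d_A = V + 7.7712·d_A = (11.9394,28.0256)
T_B = V + ((C−V)·d_B)·d_B = V + 7.7712·d_B = (14.2710,19.6114)
sweep = 180° − θ = 111.6424°

center=(10.2484,23.0269) T_A=(11.9394,28.0256) T_B=(14.2710,19.6114) sweep=111.6424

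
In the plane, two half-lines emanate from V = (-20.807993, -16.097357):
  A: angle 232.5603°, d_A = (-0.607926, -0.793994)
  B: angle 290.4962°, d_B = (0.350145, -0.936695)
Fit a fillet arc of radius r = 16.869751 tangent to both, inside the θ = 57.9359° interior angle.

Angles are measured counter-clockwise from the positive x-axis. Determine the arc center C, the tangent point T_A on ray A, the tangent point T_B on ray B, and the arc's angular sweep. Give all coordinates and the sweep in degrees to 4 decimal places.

center=(-25.9395,-50.5491) T_A=(-39.3339,-40.2935) T_B=(-10.1377,-44.6422) sweep=122.0641

bisector direction at 261.5283° = (-0.147322,-0.989089)
center distance |VC| = r/sin(θ/2) = 16.869751/sin(28.9679°) = 34.831806
C = V + |VC|·bis = (-25.9395,-50.5491)
T_A = V + ((C−V)·d_A)·d_A = V + 30.4740·d_A = (-39.3339,-40.2935)
T_B = V + ((C−V)·d_B)·d_B = V + 30.4740·d_B = (-10.1377,-44.6422)
sweep = 180° − θ = 122.0641°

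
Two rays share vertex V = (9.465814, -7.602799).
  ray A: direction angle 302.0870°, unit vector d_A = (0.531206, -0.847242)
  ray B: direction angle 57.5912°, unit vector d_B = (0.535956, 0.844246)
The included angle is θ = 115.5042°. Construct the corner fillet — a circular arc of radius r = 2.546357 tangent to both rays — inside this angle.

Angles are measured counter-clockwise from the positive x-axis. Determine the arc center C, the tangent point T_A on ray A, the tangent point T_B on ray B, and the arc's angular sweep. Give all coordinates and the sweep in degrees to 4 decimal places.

center=(12.4766,-7.6113) T_A=(10.3192,-8.9639) T_B=(10.3268,-6.2465) sweep=64.4958

bisector direction at 359.8391° = (0.999996,-0.002808)
center distance |VC| = r/sin(θ/2) = 2.546357/sin(57.7521°) = 3.010777
C = V + |VC|·bis = (12.4766,-7.6113)
T_A = V + ((C−V)·d_A)·d_A = V + 1.6065·d_A = (10.3192,-8.9639)
T_B = V + ((C−V)·d_B)·d_B = V + 1.6065·d_B = (10.3268,-6.2465)
sweep = 180° − θ = 64.4958°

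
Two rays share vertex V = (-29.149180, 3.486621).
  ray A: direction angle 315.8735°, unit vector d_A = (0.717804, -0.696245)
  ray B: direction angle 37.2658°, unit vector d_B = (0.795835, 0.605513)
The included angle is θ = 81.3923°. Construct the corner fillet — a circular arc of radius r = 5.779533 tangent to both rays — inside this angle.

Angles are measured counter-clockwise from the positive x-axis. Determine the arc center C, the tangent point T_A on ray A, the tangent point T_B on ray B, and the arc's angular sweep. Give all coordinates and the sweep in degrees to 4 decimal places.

center=(-20.3014,2.9563) T_A=(-24.3254,-1.1923) T_B=(-23.8010,7.5558) sweep=98.6077

bisector direction at 356.5697° = (0.998208,-0.059835)
center distance |VC| = r/sin(θ/2) = 5.779533/sin(40.6962°) = 8.863669
C = V + |VC|·bis = (-20.3014,2.9563)
T_A = V + ((C−V)·d_A)·d_A = V + 6.7202·d_A = (-24.3254,-1.1923)
T_B = V + ((C−V)·d_B)·d_B = V + 6.7202·d_B = (-23.8010,7.5558)
sweep = 180° − θ = 98.6077°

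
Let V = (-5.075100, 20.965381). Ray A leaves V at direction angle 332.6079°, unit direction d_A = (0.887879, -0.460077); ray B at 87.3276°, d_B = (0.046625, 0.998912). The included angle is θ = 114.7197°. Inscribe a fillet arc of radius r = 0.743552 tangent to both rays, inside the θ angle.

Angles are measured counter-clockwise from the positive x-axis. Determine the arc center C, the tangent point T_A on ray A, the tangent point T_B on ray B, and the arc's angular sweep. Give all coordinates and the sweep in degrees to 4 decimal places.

center=(-4.3102,21.4065) T_A=(-4.6522,20.7463) T_B=(-5.0529,21.4411) sweep=65.2803

bisector direction at 29.9677° = (0.866307,0.499512)
center distance |VC| = r/sin(θ/2) = 0.743552/sin(57.3599°) = 0.883000
C = V + |VC|·bis = (-4.3102,21.4065)
T_A = V + ((C−V)·d_A)·d_A = V + 0.4763·d_A = (-4.6522,20.7463)
T_B = V + ((C−V)·d_B)·d_B = V + 0.4763·d_B = (-5.0529,21.4411)
sweep = 180° − θ = 65.2803°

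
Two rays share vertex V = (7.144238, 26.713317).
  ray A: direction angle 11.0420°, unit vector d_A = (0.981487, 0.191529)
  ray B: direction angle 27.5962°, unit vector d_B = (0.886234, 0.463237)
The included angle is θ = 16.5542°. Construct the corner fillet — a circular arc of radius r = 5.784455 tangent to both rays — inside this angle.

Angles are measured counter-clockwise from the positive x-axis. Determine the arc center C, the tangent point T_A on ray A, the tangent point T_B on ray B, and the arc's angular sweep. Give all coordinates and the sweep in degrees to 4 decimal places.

center=(45.0625,40.0063) T_A=(46.1704,34.3289) T_B=(42.3829,45.1327) sweep=163.4458

bisector direction at 19.3191° = (0.943691,0.330829)
center distance |VC| = r/sin(θ/2) = 5.784455/sin(8.2771°) = 40.180794
C = V + |VC|·bis = (45.0625,40.0063)
T_A = V + ((C−V)·d_A)·d_A = V + 39.7622·d_A = (46.1704,34.3289)
T_B = V + ((C−V)·d_B)·d_B = V + 39.7622·d_B = (42.3829,45.1327)
sweep = 180° − θ = 163.4458°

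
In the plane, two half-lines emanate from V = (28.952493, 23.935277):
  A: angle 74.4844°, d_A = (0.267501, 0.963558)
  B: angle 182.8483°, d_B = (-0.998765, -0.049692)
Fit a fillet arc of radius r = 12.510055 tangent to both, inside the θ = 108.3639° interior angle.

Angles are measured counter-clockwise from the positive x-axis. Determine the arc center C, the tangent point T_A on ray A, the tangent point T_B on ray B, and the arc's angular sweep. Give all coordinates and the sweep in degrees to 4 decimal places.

bisector direction at 128.6663° = (-0.624784,0.780797)
center distance |VC| = r/sin(θ/2) = 12.510055/sin(54.1820°) = 15.427761
C = V + |VC|·bis = (19.3135,35.9812)
T_A = V + ((C−V)·d_A)·d_A = V + 9.0285·d_A = (31.3676,32.6348)
T_B = V + ((C−V)·d_B)·d_B = V + 9.0285·d_B = (19.9351,23.4866)
sweep = 180° − θ = 71.6361°

center=(19.3135,35.9812) T_A=(31.3676,32.6348) T_B=(19.9351,23.4866) sweep=71.6361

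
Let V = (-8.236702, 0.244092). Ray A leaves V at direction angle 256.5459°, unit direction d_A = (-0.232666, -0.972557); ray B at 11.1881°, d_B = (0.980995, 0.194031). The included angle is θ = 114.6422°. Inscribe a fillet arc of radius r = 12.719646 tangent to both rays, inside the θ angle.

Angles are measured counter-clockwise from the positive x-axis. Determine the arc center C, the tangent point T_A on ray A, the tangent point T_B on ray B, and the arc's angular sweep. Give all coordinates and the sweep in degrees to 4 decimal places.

center=(2.2355,-10.6507) T_A=(-10.1351,-7.6912) T_B=(-0.2325,1.8272) sweep=65.3578

bisector direction at 313.8670° = (0.692987,-0.720950)
center distance |VC| = r/sin(θ/2) = 12.719646/sin(57.3211°) = 15.111678
C = V + |VC|·bis = (2.2355,-10.6507)
T_A = V + ((C−V)·d_A)·d_A = V + 8.1593·d_A = (-10.1351,-7.6912)
T_B = V + ((C−V)·d_B)·d_B = V + 8.1593·d_B = (-0.2325,1.8272)
sweep = 180° − θ = 65.3578°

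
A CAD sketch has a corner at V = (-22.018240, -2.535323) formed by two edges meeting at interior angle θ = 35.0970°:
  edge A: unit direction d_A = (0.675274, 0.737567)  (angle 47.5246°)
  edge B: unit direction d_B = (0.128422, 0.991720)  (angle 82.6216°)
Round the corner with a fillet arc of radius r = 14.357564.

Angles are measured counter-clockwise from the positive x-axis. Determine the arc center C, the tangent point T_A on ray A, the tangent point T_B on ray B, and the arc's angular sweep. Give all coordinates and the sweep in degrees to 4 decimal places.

center=(-1.9489,40.6472) T_A=(8.6408,30.9520) T_B=(-16.1876,42.4911) sweep=144.9030

bisector direction at 65.0731° = (0.421462,0.906846)
center distance |VC| = r/sin(θ/2) = 14.357564/sin(17.5485°) = 47.618391
C = V + |VC|·bis = (-1.9489,40.6472)
T_A = V + ((C−V)·d_A)·d_A = V + 45.4023·d_A = (8.6408,30.9520)
T_B = V + ((C−V)·d_B)·d_B = V + 45.4023·d_B = (-16.1876,42.4911)
sweep = 180° − θ = 144.9030°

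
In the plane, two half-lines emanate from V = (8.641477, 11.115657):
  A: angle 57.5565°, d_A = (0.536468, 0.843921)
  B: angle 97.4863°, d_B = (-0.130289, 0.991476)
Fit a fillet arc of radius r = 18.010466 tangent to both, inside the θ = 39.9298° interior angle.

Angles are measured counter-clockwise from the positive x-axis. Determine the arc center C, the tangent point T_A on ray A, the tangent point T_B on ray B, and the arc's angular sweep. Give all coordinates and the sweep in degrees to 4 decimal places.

bisector direction at 77.5214° = (0.216075,0.976377)
center distance |VC| = r/sin(θ/2) = 18.010466/sin(19.9649°) = 52.747871
C = V + |VC|·bis = (20.0390,62.6175)
T_A = V + ((C−V)·d_A)·d_A = V + 49.5778·d_A = (35.2384,52.9554)
T_B = V + ((C−V)·d_B)·d_B = V + 49.5778·d_B = (2.1820,60.2709)
sweep = 180° − θ = 140.0702°

center=(20.0390,62.6175) T_A=(35.2384,52.9554) T_B=(2.1820,60.2709) sweep=140.0702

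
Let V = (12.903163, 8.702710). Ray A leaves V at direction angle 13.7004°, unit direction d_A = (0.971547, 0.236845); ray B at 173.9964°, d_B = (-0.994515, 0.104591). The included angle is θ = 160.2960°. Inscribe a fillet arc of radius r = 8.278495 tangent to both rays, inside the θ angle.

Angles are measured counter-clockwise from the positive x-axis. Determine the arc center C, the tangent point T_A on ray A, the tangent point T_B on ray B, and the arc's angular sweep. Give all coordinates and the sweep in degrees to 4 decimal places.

center=(12.3392,17.0862) T_A=(14.2999,9.0432) T_B=(11.4734,8.8531) sweep=19.7040

bisector direction at 93.8484° = (-0.067117,0.997745)
center distance |VC| = r/sin(θ/2) = 8.278495/sin(80.1480°) = 8.402405
C = V + |VC|·bis = (12.3392,17.0862)
T_A = V + ((C−V)·d_A)·d_A = V + 1.4377·d_A = (14.2999,9.0432)
T_B = V + ((C−V)·d_B)·d_B = V + 1.4377·d_B = (11.4734,8.8531)
sweep = 180° − θ = 19.7040°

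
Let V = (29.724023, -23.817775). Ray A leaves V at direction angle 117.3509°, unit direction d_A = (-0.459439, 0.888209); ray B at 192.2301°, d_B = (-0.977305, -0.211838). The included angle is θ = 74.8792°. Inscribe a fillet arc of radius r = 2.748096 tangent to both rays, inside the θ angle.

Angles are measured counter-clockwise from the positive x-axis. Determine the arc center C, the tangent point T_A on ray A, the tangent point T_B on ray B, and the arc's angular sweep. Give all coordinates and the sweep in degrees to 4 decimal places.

bisector direction at 154.7905° = (-0.904756,0.425929)
center distance |VC| = r/sin(θ/2) = 2.748096/sin(37.4396°) = 4.520454
C = V + |VC|·bis = (25.6341,-21.8924)
T_A = V + ((C−V)·d_A)·d_A = V + 3.5892·d_A = (28.0750,-20.6298)
T_B = V + ((C−V)·d_B)·d_B = V + 3.5892·d_B = (26.2163,-24.5781)
sweep = 180° − θ = 105.1208°

center=(25.6341,-21.8924) T_A=(28.0750,-20.6298) T_B=(26.2163,-24.5781) sweep=105.1208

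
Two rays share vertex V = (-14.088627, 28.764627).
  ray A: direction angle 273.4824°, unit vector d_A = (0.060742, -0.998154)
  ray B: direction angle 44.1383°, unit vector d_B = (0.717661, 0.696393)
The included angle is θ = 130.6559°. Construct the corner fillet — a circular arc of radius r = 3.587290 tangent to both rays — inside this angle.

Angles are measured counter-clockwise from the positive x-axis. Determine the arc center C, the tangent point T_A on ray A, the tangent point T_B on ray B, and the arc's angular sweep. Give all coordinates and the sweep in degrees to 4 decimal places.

bisector direction at 338.8104° = (0.932389,-0.361456)
center distance |VC| = r/sin(θ/2) = 3.587290/sin(65.3280°) = 3.947665
C = V + |VC|·bis = (-10.4079,27.3377)
T_A = V + ((C−V)·d_A)·d_A = V + 1.6478·d_A = (-13.9885,27.1198)
T_B = V + ((C−V)·d_B)·d_B = V + 1.6478·d_B = (-12.9060,29.9122)
sweep = 180° − θ = 49.3441°

center=(-10.4079,27.3377) T_A=(-13.9885,27.1198) T_B=(-12.9060,29.9122) sweep=49.3441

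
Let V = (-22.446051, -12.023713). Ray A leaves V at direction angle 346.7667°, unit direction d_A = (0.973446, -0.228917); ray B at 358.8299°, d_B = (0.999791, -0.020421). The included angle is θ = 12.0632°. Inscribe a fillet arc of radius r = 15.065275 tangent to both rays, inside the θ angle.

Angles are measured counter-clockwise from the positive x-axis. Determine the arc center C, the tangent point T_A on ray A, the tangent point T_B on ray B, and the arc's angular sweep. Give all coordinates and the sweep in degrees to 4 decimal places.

bisector direction at 352.7983° = (0.992111,-0.125363)
center distance |VC| = r/sin(θ/2) = 15.065275/sin(6.0316°) = 143.373737
C = V + |VC|·bis = (119.7966,-29.9974)
T_A = V + ((C−V)·d_A)·d_A = V + 142.5800·d_A = (116.3479,-44.6627)
T_B = V + ((C−V)·d_B)·d_B = V + 142.5800·d_B = (120.1043,-14.9353)
sweep = 180° − θ = 167.9368°

center=(119.7966,-29.9974) T_A=(116.3479,-44.6627) T_B=(120.1043,-14.9353) sweep=167.9368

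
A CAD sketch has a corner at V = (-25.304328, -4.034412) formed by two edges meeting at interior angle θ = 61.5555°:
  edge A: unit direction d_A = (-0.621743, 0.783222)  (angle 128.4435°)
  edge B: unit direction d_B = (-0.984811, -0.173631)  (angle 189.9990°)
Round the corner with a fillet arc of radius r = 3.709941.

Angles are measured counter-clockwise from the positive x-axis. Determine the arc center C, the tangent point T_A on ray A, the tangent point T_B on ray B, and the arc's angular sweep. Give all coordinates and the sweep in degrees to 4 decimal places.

bisector direction at 159.2212° = (-0.934957,0.354760)
center distance |VC| = r/sin(θ/2) = 3.709941/sin(30.7778°) = 7.250095
C = V + |VC|·bis = (-32.0829,-1.4624)
T_A = V + ((C−V)·d_A)·d_A = V + 6.2290·d_A = (-29.1772,0.8443)
T_B = V + ((C−V)·d_B)·d_B = V + 6.2290·d_B = (-31.4387,-5.1160)
sweep = 180° − θ = 118.4445°

center=(-32.0829,-1.4624) T_A=(-29.1772,0.8443) T_B=(-31.4387,-5.1160) sweep=118.4445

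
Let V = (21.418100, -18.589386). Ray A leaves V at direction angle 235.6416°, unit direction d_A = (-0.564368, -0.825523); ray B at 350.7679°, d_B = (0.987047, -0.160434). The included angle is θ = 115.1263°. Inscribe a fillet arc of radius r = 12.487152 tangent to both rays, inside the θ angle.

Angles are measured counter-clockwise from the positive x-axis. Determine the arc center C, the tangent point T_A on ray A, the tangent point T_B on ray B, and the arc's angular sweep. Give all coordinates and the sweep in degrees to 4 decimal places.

center=(27.2478,-32.1880) T_A=(16.9394,-25.1406) T_B=(29.2512,-19.8626) sweep=64.8737

bisector direction at 293.2048° = (0.394018,-0.919103)
center distance |VC| = r/sin(θ/2) = 12.487152/sin(57.5632°) = 14.795499
C = V + |VC|·bis = (27.2478,-32.1880)
T_A = V + ((C−V)·d_A)·d_A = V + 7.9359·d_A = (16.9394,-25.1406)
T_B = V + ((C−V)·d_B)·d_B = V + 7.9359·d_B = (29.2512,-19.8626)
sweep = 180° − θ = 64.8737°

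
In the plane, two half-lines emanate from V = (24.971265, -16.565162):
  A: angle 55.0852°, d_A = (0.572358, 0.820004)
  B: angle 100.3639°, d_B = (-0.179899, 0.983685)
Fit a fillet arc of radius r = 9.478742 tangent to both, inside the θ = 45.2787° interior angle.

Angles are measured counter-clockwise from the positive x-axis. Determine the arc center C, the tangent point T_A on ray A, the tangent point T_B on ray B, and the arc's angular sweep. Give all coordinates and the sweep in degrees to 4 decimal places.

bisector direction at 77.7246° = (0.212612,0.977137)
center distance |VC| = r/sin(θ/2) = 9.478742/sin(22.6394°) = 24.624632
C = V + |VC|·bis = (30.2068,7.4965)
T_A = V + ((C−V)·d_A)·d_A = V + 22.7272·d_A = (37.9794,2.0712)
T_B = V + ((C−V)·d_B)·d_B = V + 22.7272·d_B = (20.8827,5.7913)
sweep = 180° − θ = 134.7213°

center=(30.2068,7.4965) T_A=(37.9794,2.0712) T_B=(20.8827,5.7913) sweep=134.7213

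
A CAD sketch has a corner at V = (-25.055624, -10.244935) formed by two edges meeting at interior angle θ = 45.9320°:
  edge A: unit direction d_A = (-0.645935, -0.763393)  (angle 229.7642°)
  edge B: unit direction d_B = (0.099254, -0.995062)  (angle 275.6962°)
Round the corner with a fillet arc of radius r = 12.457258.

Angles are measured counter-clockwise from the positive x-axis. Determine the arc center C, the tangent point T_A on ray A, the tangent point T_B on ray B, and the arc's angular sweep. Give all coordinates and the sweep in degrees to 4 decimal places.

center=(-34.5337,-40.7322) T_A=(-44.0435,-32.6856) T_B=(-22.1380,-39.4957) sweep=134.0680

bisector direction at 252.7302° = (-0.296872,-0.954917)
center distance |VC| = r/sin(θ/2) = 12.457258/sin(22.9660°) = 31.926557
C = V + |VC|·bis = (-34.5337,-40.7322)
T_A = V + ((C−V)·d_A)·d_A = V + 29.3959·d_A = (-44.0435,-32.6856)
T_B = V + ((C−V)·d_B)·d_B = V + 29.3959·d_B = (-22.1380,-39.4957)
sweep = 180° − θ = 134.0680°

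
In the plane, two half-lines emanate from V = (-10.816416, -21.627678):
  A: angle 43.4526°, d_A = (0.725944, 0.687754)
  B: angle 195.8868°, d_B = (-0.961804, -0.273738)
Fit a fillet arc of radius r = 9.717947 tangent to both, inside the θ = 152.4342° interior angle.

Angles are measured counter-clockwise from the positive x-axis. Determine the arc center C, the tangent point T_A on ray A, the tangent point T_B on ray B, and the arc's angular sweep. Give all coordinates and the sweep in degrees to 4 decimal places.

center=(-15.7694,-12.9335) T_A=(-9.0859,-19.9882) T_B=(-13.1092,-22.2802) sweep=27.5658

bisector direction at 119.6697° = (-0.494999,0.868893)
center distance |VC| = r/sin(θ/2) = 9.717947/sin(76.2171°) = 10.006067
C = V + |VC|·bis = (-15.7694,-12.9335)
T_A = V + ((C−V)·d_A)·d_A = V + 2.3839·d_A = (-9.0859,-19.9882)
T_B = V + ((C−V)·d_B)·d_B = V + 2.3839·d_B = (-13.1092,-22.2802)
sweep = 180° − θ = 27.5658°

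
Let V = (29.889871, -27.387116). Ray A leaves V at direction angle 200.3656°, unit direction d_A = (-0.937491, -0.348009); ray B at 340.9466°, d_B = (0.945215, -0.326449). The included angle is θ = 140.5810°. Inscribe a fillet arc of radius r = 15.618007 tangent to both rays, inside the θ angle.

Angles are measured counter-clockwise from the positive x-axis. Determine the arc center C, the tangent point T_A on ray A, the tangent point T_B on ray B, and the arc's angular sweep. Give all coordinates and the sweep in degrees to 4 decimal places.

center=(30.0798,-43.9760) T_A=(24.6446,-29.3342) T_B=(35.1783,-29.2136) sweep=39.4190

bisector direction at 270.6561° = (0.011451,-0.999934)
center distance |VC| = r/sin(θ/2) = 15.618007/sin(70.2905°) = 16.589934
C = V + |VC|·bis = (30.0798,-43.9760)
T_A = V + ((C−V)·d_A)·d_A = V + 5.5950·d_A = (24.6446,-29.3342)
T_B = V + ((C−V)·d_B)·d_B = V + 5.5950·d_B = (35.1783,-29.2136)
sweep = 180° − θ = 39.4190°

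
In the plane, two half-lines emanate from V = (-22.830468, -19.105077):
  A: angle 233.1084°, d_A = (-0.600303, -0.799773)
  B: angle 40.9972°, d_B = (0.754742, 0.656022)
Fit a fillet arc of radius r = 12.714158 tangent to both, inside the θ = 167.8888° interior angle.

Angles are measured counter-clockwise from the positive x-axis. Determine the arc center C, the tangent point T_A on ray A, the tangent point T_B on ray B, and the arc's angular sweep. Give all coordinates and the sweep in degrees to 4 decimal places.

bisector direction at 317.0528° = (0.731982,-0.681324)
center distance |VC| = r/sin(θ/2) = 12.714158/sin(83.9444°) = 12.785501
C = V + |VC|·bis = (-13.4717,-27.8161)
T_A = V + ((C−V)·d_A)·d_A = V + 1.3488·d_A = (-23.6401,-20.1838)
T_B = V + ((C−V)·d_B)·d_B = V + 1.3488·d_B = (-21.8125,-18.2202)
sweep = 180° − θ = 12.1112°

center=(-13.4717,-27.8161) T_A=(-23.6401,-20.1838) T_B=(-21.8125,-18.2202) sweep=12.1112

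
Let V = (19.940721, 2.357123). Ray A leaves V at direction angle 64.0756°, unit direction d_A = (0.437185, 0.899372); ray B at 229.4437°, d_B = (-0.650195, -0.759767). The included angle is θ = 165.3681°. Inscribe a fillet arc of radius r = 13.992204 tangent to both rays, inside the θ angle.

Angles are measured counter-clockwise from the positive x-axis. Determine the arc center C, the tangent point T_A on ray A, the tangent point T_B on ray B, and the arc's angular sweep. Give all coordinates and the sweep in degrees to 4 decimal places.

center=(8.1419,10.0899) T_A=(20.7261,3.9728) T_B=(18.7727,0.9923) sweep=14.6319

bisector direction at 146.7596° = (-0.836378,0.548152)
center distance |VC| = r/sin(θ/2) = 13.992204/sin(82.6840°) = 14.107049
C = V + |VC|·bis = (8.1419,10.0899)
T_A = V + ((C−V)·d_A)·d_A = V + 1.7964·d_A = (20.7261,3.9728)
T_B = V + ((C−V)·d_B)·d_B = V + 1.7964·d_B = (18.7727,0.9923)
sweep = 180° − θ = 14.6319°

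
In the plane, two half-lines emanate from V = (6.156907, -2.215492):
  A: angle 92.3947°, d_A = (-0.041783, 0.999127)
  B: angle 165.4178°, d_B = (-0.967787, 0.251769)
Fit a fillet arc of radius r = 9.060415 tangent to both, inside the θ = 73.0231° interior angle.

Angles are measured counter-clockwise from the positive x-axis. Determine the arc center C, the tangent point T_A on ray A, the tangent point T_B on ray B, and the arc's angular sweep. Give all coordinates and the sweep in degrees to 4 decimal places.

center=(-3.4070,9.6345) T_A=(5.6455,10.0131) T_B=(-5.6881,0.8660) sweep=106.9769

bisector direction at 128.9062° = (-0.628048,0.778175)
center distance |VC| = r/sin(θ/2) = 9.060415/sin(36.5115°) = 15.227977
C = V + |VC|·bis = (-3.4070,9.6345)
T_A = V + ((C−V)·d_A)·d_A = V + 12.2393·d_A = (5.6455,10.0131)
T_B = V + ((C−V)·d_B)·d_B = V + 12.2393·d_B = (-5.6881,0.8660)
sweep = 180° − θ = 106.9769°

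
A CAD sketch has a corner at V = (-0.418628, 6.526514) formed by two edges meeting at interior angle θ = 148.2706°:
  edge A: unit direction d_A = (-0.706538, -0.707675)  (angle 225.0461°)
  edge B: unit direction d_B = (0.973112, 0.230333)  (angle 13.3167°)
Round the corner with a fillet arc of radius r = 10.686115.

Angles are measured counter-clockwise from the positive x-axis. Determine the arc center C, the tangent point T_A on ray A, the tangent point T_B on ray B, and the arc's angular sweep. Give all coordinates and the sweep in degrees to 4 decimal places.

bisector direction at 299.1814° = (0.487576,-0.873080)
center distance |VC| = r/sin(θ/2) = 10.686115/sin(74.1353°) = 11.109268
C = V + |VC|·bis = (4.9980,-3.1728)
T_A = V + ((C−V)·d_A)·d_A = V + 3.0369·d_A = (-2.5643,4.3774)
T_B = V + ((C−V)·d_B)·d_B = V + 3.0369·d_B = (2.5366,7.2260)
sweep = 180° − θ = 31.7294°

center=(4.9980,-3.1728) T_A=(-2.5643,4.3774) T_B=(2.5366,7.2260) sweep=31.7294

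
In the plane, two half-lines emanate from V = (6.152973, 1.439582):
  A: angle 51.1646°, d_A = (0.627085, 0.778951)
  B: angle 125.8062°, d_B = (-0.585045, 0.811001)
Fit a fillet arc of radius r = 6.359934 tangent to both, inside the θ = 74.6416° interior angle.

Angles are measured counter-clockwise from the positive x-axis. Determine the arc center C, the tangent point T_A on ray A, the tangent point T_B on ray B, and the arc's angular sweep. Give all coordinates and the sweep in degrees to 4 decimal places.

center=(6.4302,11.9261) T_A=(11.3843,7.9378) T_B=(1.2723,8.2052) sweep=105.3584

bisector direction at 88.4854° = (0.026432,0.999651)
center distance |VC| = r/sin(θ/2) = 6.359934/sin(37.3208°) = 10.490143
C = V + |VC|·bis = (6.4302,11.9261)
T_A = V + ((C−V)·d_A)·d_A = V + 8.3423·d_A = (11.3843,7.9378)
T_B = V + ((C−V)·d_B)·d_B = V + 8.3423·d_B = (1.2723,8.2052)
sweep = 180° − θ = 105.3584°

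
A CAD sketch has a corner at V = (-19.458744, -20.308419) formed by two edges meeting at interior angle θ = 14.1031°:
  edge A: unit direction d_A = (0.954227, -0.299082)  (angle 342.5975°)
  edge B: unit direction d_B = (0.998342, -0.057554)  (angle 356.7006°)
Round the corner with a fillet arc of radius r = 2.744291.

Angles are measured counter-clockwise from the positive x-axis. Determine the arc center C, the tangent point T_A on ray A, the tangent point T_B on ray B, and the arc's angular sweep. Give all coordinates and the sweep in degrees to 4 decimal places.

bisector direction at 349.6491° = (0.983726,-0.179677)
center distance |VC| = r/sin(θ/2) = 2.744291/sin(7.0515°) = 22.354509
C = V + |VC|·bis = (2.5320,-24.3250)
T_A = V + ((C−V)·d_A)·d_A = V + 22.1854·d_A = (1.7112,-26.9437)
T_B = V + ((C−V)·d_B)·d_B = V + 22.1854·d_B = (2.6899,-21.5853)
sweep = 180° − θ = 165.8969°

center=(2.5320,-24.3250) T_A=(1.7112,-26.9437) T_B=(2.6899,-21.5853) sweep=165.8969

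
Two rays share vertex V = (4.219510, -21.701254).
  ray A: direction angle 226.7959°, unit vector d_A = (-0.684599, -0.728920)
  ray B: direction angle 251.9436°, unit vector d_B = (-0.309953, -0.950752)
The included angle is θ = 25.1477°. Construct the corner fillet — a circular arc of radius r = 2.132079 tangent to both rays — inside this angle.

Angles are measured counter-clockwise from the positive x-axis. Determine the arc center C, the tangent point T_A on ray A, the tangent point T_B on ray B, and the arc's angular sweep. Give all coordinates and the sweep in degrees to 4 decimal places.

bisector direction at 239.3698° = (-0.509496,-0.860473)
center distance |VC| = r/sin(θ/2) = 2.132079/sin(12.5739°) = 9.793755
C = V + |VC|·bis = (-0.7704,-30.1285)
T_A = V + ((C−V)·d_A)·d_A = V + 9.5589·d_A = (-2.3245,-28.6689)
T_B = V + ((C−V)·d_B)·d_B = V + 9.5589·d_B = (1.2567,-30.7894)
sweep = 180° − θ = 154.8523°

center=(-0.7704,-30.1285) T_A=(-2.3245,-28.6689) T_B=(1.2567,-30.7894) sweep=154.8523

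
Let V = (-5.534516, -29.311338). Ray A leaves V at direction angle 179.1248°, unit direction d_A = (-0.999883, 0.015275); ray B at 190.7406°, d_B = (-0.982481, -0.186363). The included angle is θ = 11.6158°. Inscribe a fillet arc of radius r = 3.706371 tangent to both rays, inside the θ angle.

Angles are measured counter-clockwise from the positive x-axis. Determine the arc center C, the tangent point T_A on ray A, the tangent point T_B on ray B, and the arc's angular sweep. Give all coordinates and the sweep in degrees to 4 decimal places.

bisector direction at 184.9327° = (-0.996296,-0.085986)
center distance |VC| = r/sin(θ/2) = 3.706371/sin(5.8079°) = 36.626582
C = V + |VC|·bis = (-42.0254,-32.4607)
T_A = V + ((C−V)·d_A)·d_A = V + 36.4386·d_A = (-41.9688,-28.7548)
T_B = V + ((C−V)·d_B)·d_B = V + 36.4386·d_B = (-41.3347,-36.1021)
sweep = 180° − θ = 168.3842°

center=(-42.0254,-32.4607) T_A=(-41.9688,-28.7548) T_B=(-41.3347,-36.1021) sweep=168.3842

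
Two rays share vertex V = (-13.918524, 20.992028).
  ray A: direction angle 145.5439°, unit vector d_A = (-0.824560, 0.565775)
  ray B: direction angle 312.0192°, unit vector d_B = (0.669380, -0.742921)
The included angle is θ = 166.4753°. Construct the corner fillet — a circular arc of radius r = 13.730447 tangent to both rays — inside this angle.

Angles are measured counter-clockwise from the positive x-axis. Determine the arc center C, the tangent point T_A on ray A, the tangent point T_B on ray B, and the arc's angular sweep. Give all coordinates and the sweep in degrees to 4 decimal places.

center=(-23.0293,10.5916) T_A=(-15.2610,21.9132) T_B=(-12.8287,19.7825) sweep=13.5247

bisector direction at 228.7816° = (-0.658932,-0.752203)
center distance |VC| = r/sin(θ/2) = 13.730447/sin(83.2377°) = 13.826638
C = V + |VC|·bis = (-23.0293,10.5916)
T_A = V + ((C−V)·d_A)·d_A = V + 1.6281·d_A = (-15.2610,21.9132)
T_B = V + ((C−V)·d_B)·d_B = V + 1.6281·d_B = (-12.8287,19.7825)
sweep = 180° − θ = 13.5247°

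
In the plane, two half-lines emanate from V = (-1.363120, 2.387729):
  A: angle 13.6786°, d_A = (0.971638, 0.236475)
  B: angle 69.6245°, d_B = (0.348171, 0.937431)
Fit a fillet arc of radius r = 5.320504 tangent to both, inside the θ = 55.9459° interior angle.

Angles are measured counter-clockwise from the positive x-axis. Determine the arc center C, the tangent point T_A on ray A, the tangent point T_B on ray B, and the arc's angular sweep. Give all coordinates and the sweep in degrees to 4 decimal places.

bisector direction at 41.6516° = (0.747200,0.664599)
center distance |VC| = r/sin(θ/2) = 5.320504/sin(27.9730°) = 11.343036
C = V + |VC|·bis = (7.1124,9.9263)
T_A = V + ((C−V)·d_A)·d_A = V + 10.0178·d_A = (8.3706,4.7567)
T_B = V + ((C−V)·d_B)·d_B = V + 10.0178·d_B = (2.1248,11.7787)
sweep = 180° − θ = 124.0541°

center=(7.1124,9.9263) T_A=(8.3706,4.7567) T_B=(2.1248,11.7787) sweep=124.0541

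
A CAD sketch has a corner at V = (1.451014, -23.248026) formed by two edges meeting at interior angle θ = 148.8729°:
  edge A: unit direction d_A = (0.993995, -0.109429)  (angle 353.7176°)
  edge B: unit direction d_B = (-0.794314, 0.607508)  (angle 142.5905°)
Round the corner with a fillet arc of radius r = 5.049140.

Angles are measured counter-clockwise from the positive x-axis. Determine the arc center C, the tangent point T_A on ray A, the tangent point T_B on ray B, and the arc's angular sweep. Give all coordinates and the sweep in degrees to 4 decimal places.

bisector direction at 68.1541° = (0.372112,0.928188)
center distance |VC| = r/sin(θ/2) = 5.049140/sin(74.4364°) = 5.241321
C = V + |VC|·bis = (3.4014,-18.3831)
T_A = V + ((C−V)·d_A)·d_A = V + 1.4063·d_A = (2.8489,-23.4019)
T_B = V + ((C−V)·d_B)·d_B = V + 1.4063·d_B = (0.3340,-22.3937)
sweep = 180° − θ = 31.1271°

center=(3.4014,-18.3831) T_A=(2.8489,-23.4019) T_B=(0.3340,-22.3937) sweep=31.1271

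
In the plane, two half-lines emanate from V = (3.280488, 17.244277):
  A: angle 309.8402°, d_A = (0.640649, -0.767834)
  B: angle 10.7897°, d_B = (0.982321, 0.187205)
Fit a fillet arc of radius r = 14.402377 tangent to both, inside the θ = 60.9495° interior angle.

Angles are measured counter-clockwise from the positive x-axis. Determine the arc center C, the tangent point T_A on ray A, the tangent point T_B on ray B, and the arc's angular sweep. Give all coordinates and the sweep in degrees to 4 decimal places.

center=(30.0190,7.6784) T_A=(18.9604,-1.5485) T_B=(27.3228,21.8261) sweep=119.0505

bisector direction at 340.3150° = (0.941558,-0.336850)
center distance |VC| = r/sin(θ/2) = 14.402377/sin(30.4748°) = 28.398172
C = V + |VC|·bis = (30.0190,7.6784)
T_A = V + ((C−V)·d_A)·d_A = V + 24.4750·d_A = (18.9604,-1.5485)
T_B = V + ((C−V)·d_B)·d_B = V + 24.4750·d_B = (27.3228,21.8261)
sweep = 180° − θ = 119.0505°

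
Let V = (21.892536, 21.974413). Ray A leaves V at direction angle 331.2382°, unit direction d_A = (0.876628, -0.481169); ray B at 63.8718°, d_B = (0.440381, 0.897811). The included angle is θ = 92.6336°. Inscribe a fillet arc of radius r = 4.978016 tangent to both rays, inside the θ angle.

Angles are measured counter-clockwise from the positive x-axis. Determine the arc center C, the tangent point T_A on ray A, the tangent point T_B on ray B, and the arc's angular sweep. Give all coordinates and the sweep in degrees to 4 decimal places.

bisector direction at 17.5550° = (0.953428,0.301621)
center distance |VC| = r/sin(θ/2) = 4.978016/sin(46.3168°) = 6.883607
C = V + |VC|·bis = (28.4556,24.0507)
T_A = V + ((C−V)·d_A)·d_A = V + 4.7543·d_A = (26.0603,19.6868)
T_B = V + ((C−V)·d_B)·d_B = V + 4.7543·d_B = (23.9862,26.2429)
sweep = 180° − θ = 87.3664°

center=(28.4556,24.0507) T_A=(26.0603,19.6868) T_B=(23.9862,26.2429) sweep=87.3664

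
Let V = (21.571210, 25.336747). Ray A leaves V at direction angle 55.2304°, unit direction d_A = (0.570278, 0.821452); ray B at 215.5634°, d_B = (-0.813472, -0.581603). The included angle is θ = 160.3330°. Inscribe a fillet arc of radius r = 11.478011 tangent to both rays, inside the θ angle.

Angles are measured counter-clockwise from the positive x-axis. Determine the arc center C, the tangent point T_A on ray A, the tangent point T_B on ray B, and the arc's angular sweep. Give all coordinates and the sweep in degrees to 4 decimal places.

bisector direction at 135.3969° = (-0.711988,0.702192)
center distance |VC| = r/sin(θ/2) = 11.478011/sin(80.1665°) = 11.649158
C = V + |VC|·bis = (13.2771,33.5167)
T_A = V + ((C−V)·d_A)·d_A = V + 1.9895·d_A = (22.7058,26.9710)
T_B = V + ((C−V)·d_B)·d_B = V + 1.9895·d_B = (19.9528,24.1796)
sweep = 180° − θ = 19.6670°

center=(13.2771,33.5167) T_A=(22.7058,26.9710) T_B=(19.9528,24.1796) sweep=19.6670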